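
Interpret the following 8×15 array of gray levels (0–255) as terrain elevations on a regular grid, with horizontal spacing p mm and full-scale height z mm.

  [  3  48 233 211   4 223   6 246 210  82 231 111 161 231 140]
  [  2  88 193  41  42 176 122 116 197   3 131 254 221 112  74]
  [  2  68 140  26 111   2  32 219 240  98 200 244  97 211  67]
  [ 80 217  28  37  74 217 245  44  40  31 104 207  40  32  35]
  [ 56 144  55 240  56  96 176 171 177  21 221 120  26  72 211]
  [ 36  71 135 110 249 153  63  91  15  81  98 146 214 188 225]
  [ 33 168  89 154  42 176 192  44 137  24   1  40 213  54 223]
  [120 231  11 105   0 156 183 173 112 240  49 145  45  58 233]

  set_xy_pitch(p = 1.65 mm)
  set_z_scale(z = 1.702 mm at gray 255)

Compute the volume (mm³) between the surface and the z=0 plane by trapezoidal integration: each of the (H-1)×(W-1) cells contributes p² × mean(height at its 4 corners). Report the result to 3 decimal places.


height_mm = gray/255 × 1.702; cell vol = 1.65² × mean(4 corners)
unit = 1.65² × 1.702 / (4×255) = 0.00454284 mm³ per gray-sum
row 0: Σ corner-gray over 14 cells = 7605  → 34.5483
row 1: Σ corner-gray over 14 cells = 6913  → 31.4046
row 2: Σ corner-gray over 14 cells = 6192  → 28.1293
row 3: Σ corner-gray over 14 cells = 6164  → 28.0021
row 4: Σ corner-gray over 14 cells = 6906  → 31.3728
row 5: Σ corner-gray over 14 cells = 6413  → 29.1332
row 6: Σ corner-gray over 14 cells = 6293  → 28.5881
Σ rows: total corner-gray = 46486  → 211.1784 mm³

211.178


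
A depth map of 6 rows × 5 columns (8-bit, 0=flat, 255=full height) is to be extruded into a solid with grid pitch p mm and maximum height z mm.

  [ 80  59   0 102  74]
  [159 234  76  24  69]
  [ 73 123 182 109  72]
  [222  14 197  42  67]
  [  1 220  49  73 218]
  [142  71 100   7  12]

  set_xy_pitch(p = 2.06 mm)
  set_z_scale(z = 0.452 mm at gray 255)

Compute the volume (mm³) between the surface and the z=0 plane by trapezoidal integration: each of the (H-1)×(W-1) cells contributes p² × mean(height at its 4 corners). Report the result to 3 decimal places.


height_mm = gray/255 × 0.452; cell vol = 2.06² × mean(4 corners)
unit = 2.06² × 0.452 / (4×255) = 0.0018805 mm³ per gray-sum
row 0: Σ corner-gray over 4 cells = 1372  → 2.5800
row 1: Σ corner-gray over 4 cells = 1869  → 3.5146
row 2: Σ corner-gray over 4 cells = 1768  → 3.3247
row 3: Σ corner-gray over 4 cells = 1698  → 3.1931
row 4: Σ corner-gray over 4 cells = 1413  → 2.6571
Σ rows: total corner-gray = 8120  → 15.2696 mm³

15.270


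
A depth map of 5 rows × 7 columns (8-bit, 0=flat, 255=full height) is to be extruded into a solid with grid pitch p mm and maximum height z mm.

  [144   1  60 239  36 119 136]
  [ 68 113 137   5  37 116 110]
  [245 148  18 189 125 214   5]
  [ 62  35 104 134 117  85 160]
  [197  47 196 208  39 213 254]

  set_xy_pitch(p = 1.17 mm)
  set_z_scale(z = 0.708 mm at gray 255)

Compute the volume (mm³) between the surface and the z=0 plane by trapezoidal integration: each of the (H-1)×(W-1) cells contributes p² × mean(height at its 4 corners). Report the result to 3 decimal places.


height_mm = gray/255 × 0.708; cell vol = 1.17² × mean(4 corners)
unit = 1.17² × 0.708 / (4×255) = 0.000950178 mm³ per gray-sum
row 0: Σ corner-gray over 6 cells = 2184  → 2.0752
row 1: Σ corner-gray over 6 cells = 2632  → 2.5009
row 2: Σ corner-gray over 6 cells = 2810  → 2.6700
row 3: Σ corner-gray over 6 cells = 3029  → 2.8781
Σ rows: total corner-gray = 10655  → 10.1241 mm³

10.124


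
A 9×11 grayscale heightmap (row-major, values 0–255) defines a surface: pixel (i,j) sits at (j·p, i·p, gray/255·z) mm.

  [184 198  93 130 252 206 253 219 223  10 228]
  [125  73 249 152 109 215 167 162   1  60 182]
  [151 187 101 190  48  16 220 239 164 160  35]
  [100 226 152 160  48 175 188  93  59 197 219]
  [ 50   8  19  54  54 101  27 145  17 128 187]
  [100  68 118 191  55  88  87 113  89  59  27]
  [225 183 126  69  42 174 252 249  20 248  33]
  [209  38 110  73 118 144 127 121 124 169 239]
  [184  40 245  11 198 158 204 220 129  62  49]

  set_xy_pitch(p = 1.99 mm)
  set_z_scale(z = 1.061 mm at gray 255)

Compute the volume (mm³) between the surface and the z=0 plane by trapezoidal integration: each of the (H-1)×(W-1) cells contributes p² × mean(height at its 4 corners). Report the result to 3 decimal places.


167.189

height_mm = gray/255 × 1.061; cell vol = 1.99² × mean(4 corners)
unit = 1.99² × 1.061 / (4×255) = 0.00411928 mm³ per gray-sum
row 0: Σ corner-gray over 10 cells = 6263  → 25.7991
row 1: Σ corner-gray over 10 cells = 5519  → 22.7343
row 2: Σ corner-gray over 10 cells = 5751  → 23.6900
row 3: Σ corner-gray over 10 cells = 4258  → 17.5399
row 4: Σ corner-gray over 10 cells = 3206  → 13.2064
row 5: Σ corner-gray over 10 cells = 4847  → 19.9662
row 6: Σ corner-gray over 10 cells = 5480  → 22.5737
row 7: Σ corner-gray over 10 cells = 5263  → 21.6798
Σ rows: total corner-gray = 40587  → 167.1892 mm³


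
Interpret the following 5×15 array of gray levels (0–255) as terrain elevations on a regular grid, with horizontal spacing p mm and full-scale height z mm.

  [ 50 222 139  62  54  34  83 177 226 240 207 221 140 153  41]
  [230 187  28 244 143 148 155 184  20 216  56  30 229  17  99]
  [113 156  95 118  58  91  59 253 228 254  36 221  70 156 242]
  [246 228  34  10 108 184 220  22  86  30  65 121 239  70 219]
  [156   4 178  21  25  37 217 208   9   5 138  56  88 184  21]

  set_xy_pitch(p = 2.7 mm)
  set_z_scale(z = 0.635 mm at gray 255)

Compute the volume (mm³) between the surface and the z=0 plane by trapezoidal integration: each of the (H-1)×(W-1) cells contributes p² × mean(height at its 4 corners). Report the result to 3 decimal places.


height_mm = gray/255 × 0.635; cell vol = 2.7² × mean(4 corners)
unit = 2.7² × 0.635 / (4×255) = 0.00453838 mm³ per gray-sum
row 0: Σ corner-gray over 14 cells = 7650  → 34.7186
row 1: Σ corner-gray over 14 cells = 7588  → 34.4372
row 2: Σ corner-gray over 14 cells = 7244  → 32.8760
row 3: Σ corner-gray over 14 cells = 5816  → 26.3952
Σ rows: total corner-gray = 28298  → 128.4271 mm³

128.427


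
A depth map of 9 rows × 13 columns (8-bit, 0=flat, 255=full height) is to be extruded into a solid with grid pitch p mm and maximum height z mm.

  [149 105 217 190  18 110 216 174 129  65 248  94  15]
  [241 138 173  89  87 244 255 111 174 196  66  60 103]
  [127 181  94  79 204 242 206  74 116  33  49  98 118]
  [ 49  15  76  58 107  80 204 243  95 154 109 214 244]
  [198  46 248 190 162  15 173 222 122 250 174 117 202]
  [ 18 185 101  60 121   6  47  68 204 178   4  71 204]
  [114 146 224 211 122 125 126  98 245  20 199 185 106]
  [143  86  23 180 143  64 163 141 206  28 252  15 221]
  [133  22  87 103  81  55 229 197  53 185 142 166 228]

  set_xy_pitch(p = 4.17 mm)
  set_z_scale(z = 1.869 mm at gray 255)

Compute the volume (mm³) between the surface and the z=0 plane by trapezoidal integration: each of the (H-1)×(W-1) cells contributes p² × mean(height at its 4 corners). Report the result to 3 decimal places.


1619.672

height_mm = gray/255 × 1.869; cell vol = 4.17² × mean(4 corners)
unit = 4.17² × 1.869 / (4×255) = 0.0318626 mm³ per gray-sum
row 0: Σ corner-gray over 12 cells = 6826  → 217.4941
row 1: Σ corner-gray over 12 cells = 6527  → 207.9672
row 2: Σ corner-gray over 12 cells = 6000  → 191.1756
row 3: Σ corner-gray over 12 cells = 6841  → 217.9721
row 4: Σ corner-gray over 12 cells = 6150  → 195.9550
row 5: Σ corner-gray over 12 cells = 5934  → 189.0727
row 6: Σ corner-gray over 12 cells = 6588  → 209.9108
row 7: Σ corner-gray over 12 cells = 5967  → 190.1241
Σ rows: total corner-gray = 50833  → 1619.6717 mm³


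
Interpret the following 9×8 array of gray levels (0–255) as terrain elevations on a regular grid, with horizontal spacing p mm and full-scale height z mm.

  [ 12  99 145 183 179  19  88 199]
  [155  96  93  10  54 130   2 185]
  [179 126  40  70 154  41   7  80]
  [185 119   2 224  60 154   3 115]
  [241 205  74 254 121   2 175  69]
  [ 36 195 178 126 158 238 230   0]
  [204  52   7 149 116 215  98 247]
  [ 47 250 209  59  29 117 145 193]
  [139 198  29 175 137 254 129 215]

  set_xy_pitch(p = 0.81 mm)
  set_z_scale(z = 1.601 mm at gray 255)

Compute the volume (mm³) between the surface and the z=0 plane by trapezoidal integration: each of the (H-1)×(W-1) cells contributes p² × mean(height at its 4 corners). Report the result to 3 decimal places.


27.656

height_mm = gray/255 × 1.601; cell vol = 0.81² × mean(4 corners)
unit = 0.81² × 1.601 / (4×255) = 0.00102982 mm³ per gray-sum
row 0: Σ corner-gray over 7 cells = 2747  → 2.8289
row 1: Σ corner-gray over 7 cells = 2245  → 2.3119
row 2: Σ corner-gray over 7 cells = 2559  → 2.6353
row 3: Σ corner-gray over 7 cells = 3396  → 3.4973
row 4: Σ corner-gray over 7 cells = 4258  → 4.3850
row 5: Σ corner-gray over 7 cells = 4011  → 4.1306
row 6: Σ corner-gray over 7 cells = 3583  → 3.6898
row 7: Σ corner-gray over 7 cells = 4056  → 4.1769
Σ rows: total corner-gray = 26855  → 27.6558 mm³


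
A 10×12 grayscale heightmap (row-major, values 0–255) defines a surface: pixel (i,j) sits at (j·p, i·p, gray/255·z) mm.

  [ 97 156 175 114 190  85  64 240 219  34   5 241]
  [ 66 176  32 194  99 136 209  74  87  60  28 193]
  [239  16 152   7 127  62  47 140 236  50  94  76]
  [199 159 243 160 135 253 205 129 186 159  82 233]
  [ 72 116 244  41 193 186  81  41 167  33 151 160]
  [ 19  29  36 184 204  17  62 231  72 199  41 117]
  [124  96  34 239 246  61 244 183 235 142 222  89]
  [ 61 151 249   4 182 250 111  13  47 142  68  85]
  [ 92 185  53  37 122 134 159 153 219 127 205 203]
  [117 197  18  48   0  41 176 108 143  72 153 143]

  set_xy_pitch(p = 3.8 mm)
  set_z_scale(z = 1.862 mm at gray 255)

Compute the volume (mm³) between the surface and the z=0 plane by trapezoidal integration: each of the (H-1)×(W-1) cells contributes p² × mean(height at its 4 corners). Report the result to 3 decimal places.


1334.927

height_mm = gray/255 × 1.862; cell vol = 3.8² × mean(4 corners)
unit = 3.8² × 1.862 / (4×255) = 0.0263601 mm³ per gray-sum
row 0: Σ corner-gray over 11 cells = 5351  → 141.0528
row 1: Σ corner-gray over 11 cells = 4626  → 121.9417
row 2: Σ corner-gray over 11 cells = 6031  → 158.9776
row 3: Σ corner-gray over 11 cells = 6592  → 173.7656
row 4: Σ corner-gray over 11 cells = 5024  → 132.4330
row 5: Σ corner-gray over 11 cells = 5903  → 155.6035
row 6: Σ corner-gray over 11 cells = 6197  → 163.3534
row 7: Σ corner-gray over 11 cells = 5663  → 149.2771
row 8: Σ corner-gray over 11 cells = 5255  → 138.5222
Σ rows: total corner-gray = 50642  → 1334.9271 mm³


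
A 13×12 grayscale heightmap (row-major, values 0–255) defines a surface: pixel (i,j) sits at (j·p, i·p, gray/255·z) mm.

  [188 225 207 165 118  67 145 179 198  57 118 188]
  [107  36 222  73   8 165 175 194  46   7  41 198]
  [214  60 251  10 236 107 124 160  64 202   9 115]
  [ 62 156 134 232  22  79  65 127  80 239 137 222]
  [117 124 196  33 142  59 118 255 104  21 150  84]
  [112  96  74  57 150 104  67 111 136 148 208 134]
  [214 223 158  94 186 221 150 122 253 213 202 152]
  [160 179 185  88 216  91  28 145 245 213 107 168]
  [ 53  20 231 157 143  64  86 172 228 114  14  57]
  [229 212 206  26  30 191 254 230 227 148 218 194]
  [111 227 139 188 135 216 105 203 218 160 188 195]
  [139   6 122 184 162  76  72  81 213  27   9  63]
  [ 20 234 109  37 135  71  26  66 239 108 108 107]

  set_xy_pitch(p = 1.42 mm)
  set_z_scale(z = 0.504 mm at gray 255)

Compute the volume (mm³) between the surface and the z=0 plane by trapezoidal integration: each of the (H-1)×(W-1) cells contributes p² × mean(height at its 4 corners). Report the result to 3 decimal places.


71.006

height_mm = gray/255 × 0.504; cell vol = 1.42² × mean(4 corners)
unit = 1.42² × 0.504 / (4×255) = 0.000996339 mm³ per gray-sum
row 0: Σ corner-gray over 11 cells = 5573  → 5.5526
row 1: Σ corner-gray over 11 cells = 5014  → 4.9956
row 2: Σ corner-gray over 11 cells = 5601  → 5.5805
row 3: Σ corner-gray over 11 cells = 5431  → 5.4111
row 4: Σ corner-gray over 11 cells = 5153  → 5.1341
row 5: Σ corner-gray over 11 cells = 6558  → 6.5340
row 6: Σ corner-gray over 11 cells = 7332  → 7.3052
row 7: Σ corner-gray over 11 cells = 5890  → 5.8684
row 8: Σ corner-gray over 11 cells = 6475  → 6.4513
row 9: Σ corner-gray over 11 cells = 7771  → 7.7425
row 10: Σ corner-gray over 11 cells = 5970  → 5.9481
row 11: Σ corner-gray over 11 cells = 4499  → 4.4825
Σ rows: total corner-gray = 71267  → 71.0061 mm³


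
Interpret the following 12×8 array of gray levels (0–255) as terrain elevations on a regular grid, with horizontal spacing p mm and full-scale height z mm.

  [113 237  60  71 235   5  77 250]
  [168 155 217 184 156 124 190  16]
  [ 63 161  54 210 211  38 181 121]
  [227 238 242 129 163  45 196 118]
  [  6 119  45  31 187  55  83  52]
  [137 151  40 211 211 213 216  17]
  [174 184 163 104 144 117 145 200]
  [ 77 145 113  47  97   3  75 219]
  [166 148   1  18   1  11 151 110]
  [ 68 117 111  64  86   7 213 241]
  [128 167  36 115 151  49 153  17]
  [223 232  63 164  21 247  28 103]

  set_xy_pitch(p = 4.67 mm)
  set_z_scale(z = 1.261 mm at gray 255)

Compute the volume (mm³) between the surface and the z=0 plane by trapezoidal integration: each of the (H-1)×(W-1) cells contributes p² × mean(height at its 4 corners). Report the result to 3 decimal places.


1018.805

height_mm = gray/255 × 1.261; cell vol = 4.67² × mean(4 corners)
unit = 4.67² × 1.261 / (4×255) = 0.0269618 mm³ per gray-sum
row 0: Σ corner-gray over 7 cells = 3969  → 107.0113
row 1: Σ corner-gray over 7 cells = 4130  → 111.3522
row 2: Σ corner-gray over 7 cells = 4265  → 114.9920
row 3: Σ corner-gray over 7 cells = 3469  → 93.5304
row 4: Σ corner-gray over 7 cells = 3336  → 89.9445
row 5: Σ corner-gray over 7 cells = 4326  → 116.6367
row 6: Σ corner-gray over 7 cells = 3344  → 90.1602
row 7: Σ corner-gray over 7 cells = 2192  → 59.1002
row 8: Σ corner-gray over 7 cells = 2441  → 65.8137
row 9: Σ corner-gray over 7 cells = 2992  → 80.6697
row 10: Σ corner-gray over 7 cells = 3323  → 89.5940
Σ rows: total corner-gray = 37787  → 1018.8051 mm³


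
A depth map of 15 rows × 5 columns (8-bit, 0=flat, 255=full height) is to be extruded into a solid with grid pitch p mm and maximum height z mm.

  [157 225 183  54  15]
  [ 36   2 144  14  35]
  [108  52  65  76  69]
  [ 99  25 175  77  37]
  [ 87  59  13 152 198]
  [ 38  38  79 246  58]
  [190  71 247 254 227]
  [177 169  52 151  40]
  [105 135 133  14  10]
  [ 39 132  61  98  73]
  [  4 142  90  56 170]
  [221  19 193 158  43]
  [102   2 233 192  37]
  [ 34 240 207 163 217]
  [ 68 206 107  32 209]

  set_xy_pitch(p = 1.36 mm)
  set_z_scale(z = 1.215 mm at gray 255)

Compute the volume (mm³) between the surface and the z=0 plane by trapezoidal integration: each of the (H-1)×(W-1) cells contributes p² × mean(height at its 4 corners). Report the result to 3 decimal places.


54.390

height_mm = gray/255 × 1.215; cell vol = 1.36² × mean(4 corners)
unit = 1.36² × 1.215 / (4×255) = 0.0022032 mm³ per gray-sum
row 0: Σ corner-gray over 4 cells = 1487  → 3.2762
row 1: Σ corner-gray over 4 cells = 954  → 2.1019
row 2: Σ corner-gray over 4 cells = 1253  → 2.7606
row 3: Σ corner-gray over 4 cells = 1423  → 3.1352
row 4: Σ corner-gray over 4 cells = 1555  → 3.4260
row 5: Σ corner-gray over 4 cells = 2383  → 5.2502
row 6: Σ corner-gray over 4 cells = 2522  → 5.5565
row 7: Σ corner-gray over 4 cells = 1640  → 3.6132
row 8: Σ corner-gray over 4 cells = 1373  → 3.0250
row 9: Σ corner-gray over 4 cells = 1444  → 3.1814
row 10: Σ corner-gray over 4 cells = 1754  → 3.8644
row 11: Σ corner-gray over 4 cells = 1997  → 4.3998
row 12: Σ corner-gray over 4 cells = 2464  → 5.4287
row 13: Σ corner-gray over 4 cells = 2438  → 5.3714
Σ rows: total corner-gray = 24687  → 54.3904 mm³


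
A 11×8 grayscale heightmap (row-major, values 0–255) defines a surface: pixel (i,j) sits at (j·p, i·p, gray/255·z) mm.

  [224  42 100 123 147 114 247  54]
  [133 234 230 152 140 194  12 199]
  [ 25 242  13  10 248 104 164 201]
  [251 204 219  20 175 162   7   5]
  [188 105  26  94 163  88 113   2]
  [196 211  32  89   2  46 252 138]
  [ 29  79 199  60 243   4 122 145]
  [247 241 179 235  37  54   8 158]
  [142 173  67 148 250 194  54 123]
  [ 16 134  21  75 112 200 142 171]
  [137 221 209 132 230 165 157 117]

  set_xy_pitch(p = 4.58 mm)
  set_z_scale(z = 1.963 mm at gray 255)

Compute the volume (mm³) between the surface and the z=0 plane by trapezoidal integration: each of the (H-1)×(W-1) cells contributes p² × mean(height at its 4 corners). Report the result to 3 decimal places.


1460.238

height_mm = gray/255 × 1.963; cell vol = 4.58² × mean(4 corners)
unit = 4.58² × 1.963 / (4×255) = 0.0403693 mm³ per gray-sum
row 0: Σ corner-gray over 7 cells = 4080  → 164.7067
row 1: Σ corner-gray over 7 cells = 4044  → 163.2534
row 2: Σ corner-gray over 7 cells = 3618  → 146.0561
row 3: Σ corner-gray over 7 cells = 3198  → 129.1010
row 4: Σ corner-gray over 7 cells = 2966  → 119.7353
row 5: Σ corner-gray over 7 cells = 3186  → 128.6165
row 6: Σ corner-gray over 7 cells = 3501  → 141.3329
row 7: Σ corner-gray over 7 cells = 3950  → 159.4587
row 8: Σ corner-gray over 7 cells = 3592  → 145.0065
row 9: Σ corner-gray over 7 cells = 4037  → 162.9708
Σ rows: total corner-gray = 36172  → 1460.2379 mm³


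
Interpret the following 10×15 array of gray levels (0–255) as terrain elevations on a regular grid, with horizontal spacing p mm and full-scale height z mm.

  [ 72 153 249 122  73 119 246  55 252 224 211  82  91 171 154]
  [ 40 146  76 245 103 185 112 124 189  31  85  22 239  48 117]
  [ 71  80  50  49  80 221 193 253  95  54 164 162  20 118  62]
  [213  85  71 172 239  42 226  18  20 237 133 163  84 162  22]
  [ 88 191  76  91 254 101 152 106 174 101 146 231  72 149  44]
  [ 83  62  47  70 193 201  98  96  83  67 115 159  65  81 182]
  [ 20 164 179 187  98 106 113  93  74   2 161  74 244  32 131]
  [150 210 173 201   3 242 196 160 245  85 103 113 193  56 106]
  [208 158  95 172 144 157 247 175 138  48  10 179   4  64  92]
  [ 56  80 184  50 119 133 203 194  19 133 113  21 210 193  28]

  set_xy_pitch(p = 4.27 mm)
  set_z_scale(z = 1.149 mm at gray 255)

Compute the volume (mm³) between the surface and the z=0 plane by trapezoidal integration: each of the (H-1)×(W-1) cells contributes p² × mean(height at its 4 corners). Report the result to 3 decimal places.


height_mm = gray/255 × 1.149; cell vol = 4.27² × mean(4 corners)
unit = 4.27² × 1.149 / (4×255) = 0.0205388 mm³ per gray-sum
row 0: Σ corner-gray over 14 cells = 7689  → 157.9230
row 1: Σ corner-gray over 14 cells = 6578  → 135.1044
row 2: Σ corner-gray over 14 cells = 6750  → 138.6371
row 3: Σ corner-gray over 14 cells = 7359  → 151.1452
row 4: Σ corner-gray over 14 cells = 6759  → 138.8219
row 5: Σ corner-gray over 14 cells = 6144  → 126.1905
row 6: Σ corner-gray over 14 cells = 7421  → 152.4186
row 7: Σ corner-gray over 14 cells = 7698  → 158.1079
row 8: Σ corner-gray over 14 cells = 6870  → 141.1017
Σ rows: total corner-gray = 63268  → 1299.4504 mm³

1299.450


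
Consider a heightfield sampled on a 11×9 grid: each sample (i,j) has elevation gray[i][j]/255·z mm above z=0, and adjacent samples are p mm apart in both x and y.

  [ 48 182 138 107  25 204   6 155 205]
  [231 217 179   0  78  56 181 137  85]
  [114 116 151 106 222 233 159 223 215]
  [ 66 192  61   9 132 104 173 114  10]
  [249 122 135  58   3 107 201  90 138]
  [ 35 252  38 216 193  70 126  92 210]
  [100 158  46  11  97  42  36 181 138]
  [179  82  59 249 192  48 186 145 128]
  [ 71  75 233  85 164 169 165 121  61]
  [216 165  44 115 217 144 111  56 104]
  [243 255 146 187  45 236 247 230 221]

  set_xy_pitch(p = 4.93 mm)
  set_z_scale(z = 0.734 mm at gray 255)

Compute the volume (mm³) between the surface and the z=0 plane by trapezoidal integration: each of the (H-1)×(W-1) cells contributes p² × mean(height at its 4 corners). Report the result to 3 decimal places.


height_mm = gray/255 × 0.734; cell vol = 4.93² × mean(4 corners)
unit = 4.93² × 0.734 / (4×255) = 0.01749 mm³ per gray-sum
row 0: Σ corner-gray over 8 cells = 3899  → 68.1935
row 1: Σ corner-gray over 8 cells = 4761  → 83.2699
row 2: Σ corner-gray over 8 cells = 4395  → 76.8685
row 3: Σ corner-gray over 8 cells = 3465  → 60.6028
row 4: Σ corner-gray over 8 cells = 4038  → 70.6246
row 5: Σ corner-gray over 8 cells = 3599  → 62.9465
row 6: Σ corner-gray over 8 cells = 3609  → 63.1214
row 7: Σ corner-gray over 8 cells = 4385  → 76.6936
row 8: Σ corner-gray over 8 cells = 4180  → 73.1082
row 9: Σ corner-gray over 8 cells = 5180  → 90.5982
Σ rows: total corner-gray = 41511  → 726.0273 mm³

726.027


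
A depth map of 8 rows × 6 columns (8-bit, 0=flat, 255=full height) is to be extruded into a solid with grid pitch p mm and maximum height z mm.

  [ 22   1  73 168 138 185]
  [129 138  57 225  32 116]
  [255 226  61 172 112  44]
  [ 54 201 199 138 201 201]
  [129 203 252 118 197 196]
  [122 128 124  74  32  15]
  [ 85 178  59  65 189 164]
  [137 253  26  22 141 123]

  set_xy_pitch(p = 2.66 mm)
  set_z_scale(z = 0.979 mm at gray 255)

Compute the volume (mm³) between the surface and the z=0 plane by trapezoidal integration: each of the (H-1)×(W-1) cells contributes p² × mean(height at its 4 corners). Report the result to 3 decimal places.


height_mm = gray/255 × 0.979; cell vol = 2.66² × mean(4 corners)
unit = 2.66² × 0.979 / (4×255) = 0.00679119 mm³ per gray-sum
row 0: Σ corner-gray over 5 cells = 2116  → 14.3702
row 1: Σ corner-gray over 5 cells = 2590  → 17.5892
row 2: Σ corner-gray over 5 cells = 3174  → 21.5552
row 3: Σ corner-gray over 5 cells = 3598  → 24.4347
row 4: Σ corner-gray over 5 cells = 2718  → 18.4585
row 5: Σ corner-gray over 5 cells = 2084  → 14.1528
row 6: Σ corner-gray over 5 cells = 2375  → 16.1291
Σ rows: total corner-gray = 18655  → 126.6896 mm³

126.690


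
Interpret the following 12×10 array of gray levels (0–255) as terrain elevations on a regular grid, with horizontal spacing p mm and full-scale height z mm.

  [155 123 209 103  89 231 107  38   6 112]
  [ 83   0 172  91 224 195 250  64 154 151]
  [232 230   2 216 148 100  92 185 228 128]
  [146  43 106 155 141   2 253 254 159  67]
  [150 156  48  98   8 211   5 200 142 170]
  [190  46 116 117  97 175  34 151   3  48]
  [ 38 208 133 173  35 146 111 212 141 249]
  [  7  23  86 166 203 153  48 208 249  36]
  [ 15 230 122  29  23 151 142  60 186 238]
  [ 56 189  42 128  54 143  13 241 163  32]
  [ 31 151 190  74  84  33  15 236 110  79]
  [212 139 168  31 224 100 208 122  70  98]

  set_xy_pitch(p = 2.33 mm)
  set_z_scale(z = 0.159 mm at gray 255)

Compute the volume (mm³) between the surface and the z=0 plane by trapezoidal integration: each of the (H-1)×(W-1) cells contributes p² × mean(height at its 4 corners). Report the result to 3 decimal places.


41.895

height_mm = gray/255 × 0.159; cell vol = 2.33² × mean(4 corners)
unit = 2.33² × 0.159 / (4×255) = 0.00084627 mm³ per gray-sum
row 0: Σ corner-gray over 9 cells = 4613  → 3.9038
row 1: Σ corner-gray over 9 cells = 5296  → 4.4818
row 2: Σ corner-gray over 9 cells = 5201  → 4.4014
row 3: Σ corner-gray over 9 cells = 4495  → 3.8040
row 4: Σ corner-gray over 9 cells = 3772  → 3.1921
row 5: Σ corner-gray over 9 cells = 4321  → 3.6567
row 6: Σ corner-gray over 9 cells = 4920  → 4.1636
row 7: Σ corner-gray over 9 cells = 4454  → 3.7693
row 8: Σ corner-gray over 9 cells = 4173  → 3.5315
row 9: Σ corner-gray over 9 cells = 3930  → 3.3258
row 10: Σ corner-gray over 9 cells = 4330  → 3.6643
Σ rows: total corner-gray = 49505  → 41.8946 mm³


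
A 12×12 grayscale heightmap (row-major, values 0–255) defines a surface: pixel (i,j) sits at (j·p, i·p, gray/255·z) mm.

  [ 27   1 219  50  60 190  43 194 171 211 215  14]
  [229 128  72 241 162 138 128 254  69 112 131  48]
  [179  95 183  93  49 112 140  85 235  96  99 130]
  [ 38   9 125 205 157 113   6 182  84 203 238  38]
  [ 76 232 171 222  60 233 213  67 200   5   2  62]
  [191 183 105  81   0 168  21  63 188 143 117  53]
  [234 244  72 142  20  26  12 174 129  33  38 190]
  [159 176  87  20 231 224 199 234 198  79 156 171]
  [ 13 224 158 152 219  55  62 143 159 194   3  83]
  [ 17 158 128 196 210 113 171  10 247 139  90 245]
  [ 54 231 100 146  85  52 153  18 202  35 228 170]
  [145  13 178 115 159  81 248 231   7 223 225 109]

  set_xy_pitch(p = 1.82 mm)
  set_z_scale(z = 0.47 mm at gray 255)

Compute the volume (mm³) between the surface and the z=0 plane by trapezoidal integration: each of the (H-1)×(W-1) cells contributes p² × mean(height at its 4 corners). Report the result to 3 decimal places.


95.692

height_mm = gray/255 × 0.47; cell vol = 1.82² × mean(4 corners)
unit = 1.82² × 0.47 / (4×255) = 0.0015263 mm³ per gray-sum
row 0: Σ corner-gray over 11 cells = 5896  → 8.9991
row 1: Σ corner-gray over 11 cells = 5830  → 8.8983
row 2: Σ corner-gray over 11 cells = 5403  → 8.2466
row 3: Σ corner-gray over 11 cells = 5668  → 8.6511
row 4: Σ corner-gray over 11 cells = 5330  → 8.1352
row 5: Σ corner-gray over 11 cells = 4586  → 6.9996
row 6: Σ corner-gray over 11 cells = 5742  → 8.7640
row 7: Σ corner-gray over 11 cells = 6372  → 9.7256
row 8: Σ corner-gray over 11 cells = 6020  → 9.1883
row 9: Σ corner-gray over 11 cells = 5910  → 9.0204
row 10: Σ corner-gray over 11 cells = 5938  → 9.0632
Σ rows: total corner-gray = 62695  → 95.6915 mm³


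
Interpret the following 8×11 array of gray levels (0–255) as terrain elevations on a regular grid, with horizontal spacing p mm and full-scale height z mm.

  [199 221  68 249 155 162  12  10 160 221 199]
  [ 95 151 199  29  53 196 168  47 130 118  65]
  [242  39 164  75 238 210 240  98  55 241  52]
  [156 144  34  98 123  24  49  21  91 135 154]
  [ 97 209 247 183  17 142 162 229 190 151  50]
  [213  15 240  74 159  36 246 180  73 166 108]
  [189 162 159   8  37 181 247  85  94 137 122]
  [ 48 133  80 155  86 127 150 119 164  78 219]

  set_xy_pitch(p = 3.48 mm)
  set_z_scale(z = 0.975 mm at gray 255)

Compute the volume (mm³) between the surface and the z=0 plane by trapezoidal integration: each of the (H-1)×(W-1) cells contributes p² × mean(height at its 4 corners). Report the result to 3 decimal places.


height_mm = gray/255 × 0.975; cell vol = 3.48² × mean(4 corners)
unit = 3.48² × 0.975 / (4×255) = 0.0115761 mm³ per gray-sum
row 0: Σ corner-gray over 10 cells = 5256  → 60.8441
row 1: Σ corner-gray over 10 cells = 5356  → 62.0017
row 2: Σ corner-gray over 10 cells = 4762  → 55.1255
row 3: Σ corner-gray over 10 cells = 4955  → 57.3597
row 4: Σ corner-gray over 10 cells = 5906  → 68.3686
row 5: Σ corner-gray over 10 cells = 5230  → 60.5431
row 6: Σ corner-gray over 10 cells = 4982  → 57.6722
Σ rows: total corner-gray = 36447  → 421.9148 mm³

421.915


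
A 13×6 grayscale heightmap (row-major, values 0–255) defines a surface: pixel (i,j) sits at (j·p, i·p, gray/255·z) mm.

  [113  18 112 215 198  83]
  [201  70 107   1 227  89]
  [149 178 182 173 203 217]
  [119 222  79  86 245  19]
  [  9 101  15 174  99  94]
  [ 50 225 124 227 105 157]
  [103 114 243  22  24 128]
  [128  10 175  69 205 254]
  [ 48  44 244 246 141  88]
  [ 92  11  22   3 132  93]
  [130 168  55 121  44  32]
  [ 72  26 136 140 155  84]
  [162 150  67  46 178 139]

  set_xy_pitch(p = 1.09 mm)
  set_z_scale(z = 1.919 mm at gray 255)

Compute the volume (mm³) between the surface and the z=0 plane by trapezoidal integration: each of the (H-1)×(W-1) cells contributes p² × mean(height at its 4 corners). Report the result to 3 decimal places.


64.261

height_mm = gray/255 × 1.919; cell vol = 1.09² × mean(4 corners)
unit = 1.09² × 1.919 / (4×255) = 0.00223526 mm³ per gray-sum
row 0: Σ corner-gray over 5 cells = 2382  → 5.3244
row 1: Σ corner-gray over 5 cells = 2938  → 6.5672
row 2: Σ corner-gray over 5 cells = 3240  → 7.2422
row 3: Σ corner-gray over 5 cells = 2283  → 5.1031
row 4: Σ corner-gray over 5 cells = 2450  → 5.4764
row 5: Σ corner-gray over 5 cells = 2606  → 5.8251
row 6: Σ corner-gray over 5 cells = 2337  → 5.2238
row 7: Σ corner-gray over 5 cells = 2786  → 6.2274
row 8: Σ corner-gray over 5 cells = 2007  → 4.4862
row 9: Σ corner-gray over 5 cells = 1459  → 3.2612
row 10: Σ corner-gray over 5 cells = 2008  → 4.4884
row 11: Σ corner-gray over 5 cells = 2253  → 5.0360
Σ rows: total corner-gray = 28749  → 64.2615 mm³


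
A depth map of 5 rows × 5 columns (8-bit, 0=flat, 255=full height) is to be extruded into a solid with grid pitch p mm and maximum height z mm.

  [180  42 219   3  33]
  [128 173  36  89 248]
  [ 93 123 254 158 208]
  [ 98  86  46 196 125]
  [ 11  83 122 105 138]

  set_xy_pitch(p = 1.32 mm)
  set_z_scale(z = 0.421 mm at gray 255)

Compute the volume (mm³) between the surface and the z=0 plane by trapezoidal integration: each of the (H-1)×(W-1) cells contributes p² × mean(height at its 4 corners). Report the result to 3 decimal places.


height_mm = gray/255 × 0.421; cell vol = 1.32² × mean(4 corners)
unit = 1.32² × 0.421 / (4×255) = 0.000719167 mm³ per gray-sum
row 0: Σ corner-gray over 4 cells = 1713  → 1.2319
row 1: Σ corner-gray over 4 cells = 2343  → 1.6850
row 2: Σ corner-gray over 4 cells = 2250  → 1.6181
row 3: Σ corner-gray over 4 cells = 1648  → 1.1852
Σ rows: total corner-gray = 7954  → 5.7203 mm³

5.720


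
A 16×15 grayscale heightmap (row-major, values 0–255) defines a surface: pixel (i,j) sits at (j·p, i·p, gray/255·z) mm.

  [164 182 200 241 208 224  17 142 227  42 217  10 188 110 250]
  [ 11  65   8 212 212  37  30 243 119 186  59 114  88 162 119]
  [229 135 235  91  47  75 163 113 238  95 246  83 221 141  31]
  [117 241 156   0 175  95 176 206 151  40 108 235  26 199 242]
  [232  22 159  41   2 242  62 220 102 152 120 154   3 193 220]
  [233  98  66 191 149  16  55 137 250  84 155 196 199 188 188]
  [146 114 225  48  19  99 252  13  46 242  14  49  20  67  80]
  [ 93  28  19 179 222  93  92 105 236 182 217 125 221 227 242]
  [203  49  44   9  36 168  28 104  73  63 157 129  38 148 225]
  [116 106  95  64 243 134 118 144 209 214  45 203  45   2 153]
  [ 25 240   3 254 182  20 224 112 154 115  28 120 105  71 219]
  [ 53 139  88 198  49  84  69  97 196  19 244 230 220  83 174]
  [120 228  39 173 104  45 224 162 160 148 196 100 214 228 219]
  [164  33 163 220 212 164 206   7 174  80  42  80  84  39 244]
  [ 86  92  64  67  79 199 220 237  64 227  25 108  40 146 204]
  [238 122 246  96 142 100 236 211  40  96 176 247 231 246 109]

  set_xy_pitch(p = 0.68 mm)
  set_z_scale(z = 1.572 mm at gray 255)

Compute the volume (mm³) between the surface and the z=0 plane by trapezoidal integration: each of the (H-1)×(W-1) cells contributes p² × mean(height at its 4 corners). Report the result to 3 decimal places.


77.603

height_mm = gray/255 × 1.572; cell vol = 0.68² × mean(4 corners)
unit = 0.68² × 1.572 / (4×255) = 0.00071264 mm³ per gray-sum
row 0: Σ corner-gray over 14 cells = 7630  → 5.4374
row 1: Σ corner-gray over 14 cells = 7226  → 5.1495
row 2: Σ corner-gray over 14 cells = 8001  → 5.7018
row 3: Σ corner-gray over 14 cells = 7371  → 5.2529
row 4: Σ corner-gray over 14 cells = 7385  → 5.2628
row 5: Σ corner-gray over 14 cells = 6631  → 4.7255
row 6: Σ corner-gray over 14 cells = 6869  → 4.8951
row 7: Σ corner-gray over 14 cells = 6747  → 4.8082
row 8: Σ corner-gray over 14 cells = 6033  → 4.2994
row 9: Σ corner-gray over 14 cells = 7013  → 4.9977
row 10: Σ corner-gray over 14 cells = 7159  → 5.1018
row 11: Σ corner-gray over 14 cells = 8040  → 5.7296
row 12: Σ corner-gray over 14 cells = 7797  → 5.5565
row 13: Σ corner-gray over 14 cells = 6842  → 4.8759
row 14: Σ corner-gray over 14 cells = 8151  → 5.8087
Σ rows: total corner-gray = 108895  → 77.6029 mm³


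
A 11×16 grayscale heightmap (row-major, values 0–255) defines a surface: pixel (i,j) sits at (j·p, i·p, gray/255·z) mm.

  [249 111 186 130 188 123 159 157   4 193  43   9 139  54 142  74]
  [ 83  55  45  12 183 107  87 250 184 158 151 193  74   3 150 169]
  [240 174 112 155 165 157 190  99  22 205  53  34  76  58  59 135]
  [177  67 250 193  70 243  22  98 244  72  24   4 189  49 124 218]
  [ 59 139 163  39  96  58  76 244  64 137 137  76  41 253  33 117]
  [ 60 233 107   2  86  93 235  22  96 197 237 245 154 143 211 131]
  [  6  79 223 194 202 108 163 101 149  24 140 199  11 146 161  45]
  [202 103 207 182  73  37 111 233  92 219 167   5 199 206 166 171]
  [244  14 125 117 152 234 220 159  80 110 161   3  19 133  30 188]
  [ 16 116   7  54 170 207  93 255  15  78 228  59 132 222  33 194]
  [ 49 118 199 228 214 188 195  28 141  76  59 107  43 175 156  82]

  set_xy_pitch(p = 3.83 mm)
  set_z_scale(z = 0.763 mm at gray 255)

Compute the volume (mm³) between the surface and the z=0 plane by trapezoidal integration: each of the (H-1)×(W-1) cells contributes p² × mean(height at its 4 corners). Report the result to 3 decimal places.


height_mm = gray/255 × 0.763; cell vol = 3.83² × mean(4 corners)
unit = 3.83² × 0.763 / (4×255) = 0.0109729 mm³ per gray-sum
row 0: Σ corner-gray over 15 cells = 7155  → 78.5112
row 1: Σ corner-gray over 15 cells = 7049  → 77.3481
row 2: Σ corner-gray over 15 cells = 7186  → 78.8513
row 3: Σ corner-gray over 15 cells = 6981  → 76.6019
row 4: Σ corner-gray over 15 cells = 7601  → 83.4051
row 5: Σ corner-gray over 15 cells = 8164  → 89.5829
row 6: Σ corner-gray over 15 cells = 8224  → 90.2412
row 7: Σ corner-gray over 15 cells = 7919  → 86.8945
row 8: Σ corner-gray over 15 cells = 7094  → 77.8418
row 9: Σ corner-gray over 15 cells = 7533  → 82.6589
Σ rows: total corner-gray = 74906  → 821.9370 mm³

821.937


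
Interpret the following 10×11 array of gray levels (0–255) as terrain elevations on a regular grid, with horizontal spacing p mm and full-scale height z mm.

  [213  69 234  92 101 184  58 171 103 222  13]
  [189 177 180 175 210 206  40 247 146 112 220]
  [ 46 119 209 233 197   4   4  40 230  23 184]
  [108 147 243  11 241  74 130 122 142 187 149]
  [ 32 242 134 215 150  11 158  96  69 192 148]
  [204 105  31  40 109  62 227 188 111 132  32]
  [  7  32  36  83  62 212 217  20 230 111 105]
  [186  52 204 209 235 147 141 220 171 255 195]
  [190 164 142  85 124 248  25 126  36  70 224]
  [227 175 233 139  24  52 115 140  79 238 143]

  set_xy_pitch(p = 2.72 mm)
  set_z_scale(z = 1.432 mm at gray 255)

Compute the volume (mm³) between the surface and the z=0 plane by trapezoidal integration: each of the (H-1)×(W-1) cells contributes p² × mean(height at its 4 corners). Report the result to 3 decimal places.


508.993

height_mm = gray/255 × 1.432; cell vol = 2.72² × mean(4 corners)
unit = 2.72² × 1.432 / (4×255) = 0.0103868 mm³ per gray-sum
row 0: Σ corner-gray over 10 cells = 6089  → 63.2451
row 1: Σ corner-gray over 10 cells = 5743  → 59.6512
row 2: Σ corner-gray over 10 cells = 5199  → 54.0008
row 3: Σ corner-gray over 10 cells = 5565  → 57.8024
row 4: Σ corner-gray over 10 cells = 4960  → 51.5184
row 5: Σ corner-gray over 10 cells = 4364  → 45.3279
row 6: Σ corner-gray over 10 cells = 5767  → 59.9005
row 7: Σ corner-gray over 10 cells = 6103  → 63.3905
row 8: Σ corner-gray over 10 cells = 5214  → 54.1566
Σ rows: total corner-gray = 49004  → 508.9934 mm³


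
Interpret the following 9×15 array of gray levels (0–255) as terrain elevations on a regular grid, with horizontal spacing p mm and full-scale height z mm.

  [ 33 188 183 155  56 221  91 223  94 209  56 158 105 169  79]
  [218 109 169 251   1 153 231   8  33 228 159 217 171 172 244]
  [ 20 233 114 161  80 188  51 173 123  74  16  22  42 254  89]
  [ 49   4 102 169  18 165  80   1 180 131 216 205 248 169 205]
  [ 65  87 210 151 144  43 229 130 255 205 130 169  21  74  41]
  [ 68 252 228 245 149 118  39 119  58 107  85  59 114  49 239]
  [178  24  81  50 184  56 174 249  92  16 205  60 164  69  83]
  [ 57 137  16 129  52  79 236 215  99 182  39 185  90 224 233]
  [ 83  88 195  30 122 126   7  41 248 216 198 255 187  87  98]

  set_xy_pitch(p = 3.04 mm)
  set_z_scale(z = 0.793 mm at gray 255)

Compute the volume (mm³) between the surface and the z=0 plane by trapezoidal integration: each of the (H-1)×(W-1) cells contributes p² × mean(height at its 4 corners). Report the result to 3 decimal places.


417.291

height_mm = gray/255 × 0.793; cell vol = 3.04² × mean(4 corners)
unit = 3.04² × 0.793 / (4×255) = 0.00718489 mm³ per gray-sum
row 0: Σ corner-gray over 14 cells = 8194  → 58.8730
row 1: Σ corner-gray over 14 cells = 7437  → 53.4340
row 2: Σ corner-gray over 14 cells = 6801  → 48.8644
row 3: Σ corner-gray over 14 cells = 7432  → 53.3981
row 4: Σ corner-gray over 14 cells = 7353  → 52.8305
row 5: Σ corner-gray over 14 cells = 6660  → 47.8514
row 6: Σ corner-gray over 14 cells = 6765  → 48.6058
row 7: Σ corner-gray over 14 cells = 7437  → 53.4340
Σ rows: total corner-gray = 58079  → 417.2913 mm³


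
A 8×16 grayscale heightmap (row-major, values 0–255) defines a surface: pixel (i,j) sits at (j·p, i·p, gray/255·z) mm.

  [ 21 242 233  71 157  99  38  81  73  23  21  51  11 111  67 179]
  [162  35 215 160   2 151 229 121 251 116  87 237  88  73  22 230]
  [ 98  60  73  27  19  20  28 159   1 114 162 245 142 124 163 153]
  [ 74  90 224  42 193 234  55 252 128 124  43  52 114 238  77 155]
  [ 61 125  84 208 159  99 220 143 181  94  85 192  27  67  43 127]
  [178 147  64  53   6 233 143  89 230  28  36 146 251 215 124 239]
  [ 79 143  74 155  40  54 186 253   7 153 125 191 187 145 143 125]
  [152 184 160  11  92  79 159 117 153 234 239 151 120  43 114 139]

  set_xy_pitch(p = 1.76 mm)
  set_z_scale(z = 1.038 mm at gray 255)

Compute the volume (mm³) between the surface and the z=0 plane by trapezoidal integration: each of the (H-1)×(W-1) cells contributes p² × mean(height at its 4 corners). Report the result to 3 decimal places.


height_mm = gray/255 × 1.038; cell vol = 1.76² × mean(4 corners)
unit = 1.76² × 1.038 / (4×255) = 0.00315226 mm³ per gray-sum
row 0: Σ corner-gray over 15 cells = 6722  → 21.1895
row 1: Σ corner-gray over 15 cells = 6891  → 21.7222
row 2: Σ corner-gray over 15 cells = 6886  → 21.7065
row 3: Σ corner-gray over 15 cells = 7603  → 23.9667
row 4: Σ corner-gray over 15 cells = 7589  → 23.9225
row 5: Σ corner-gray over 15 cells = 7863  → 24.7862
row 6: Σ corner-gray over 15 cells = 7919  → 24.9628
Σ rows: total corner-gray = 51473  → 162.2565 mm³

162.256


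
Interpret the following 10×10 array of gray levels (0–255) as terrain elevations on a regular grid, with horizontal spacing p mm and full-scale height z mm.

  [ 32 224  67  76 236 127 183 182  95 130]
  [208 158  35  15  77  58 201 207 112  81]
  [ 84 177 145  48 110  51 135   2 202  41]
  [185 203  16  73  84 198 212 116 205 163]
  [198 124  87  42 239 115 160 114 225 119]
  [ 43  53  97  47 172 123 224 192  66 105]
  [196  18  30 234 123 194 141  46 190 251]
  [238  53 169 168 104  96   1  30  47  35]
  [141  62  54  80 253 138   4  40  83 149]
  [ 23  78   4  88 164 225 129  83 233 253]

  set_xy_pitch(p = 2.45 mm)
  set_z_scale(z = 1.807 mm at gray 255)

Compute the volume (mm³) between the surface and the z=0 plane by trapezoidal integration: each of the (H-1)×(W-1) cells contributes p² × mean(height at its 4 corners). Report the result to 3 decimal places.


408.467

height_mm = gray/255 × 1.807; cell vol = 2.45² × mean(4 corners)
unit = 2.45² × 1.807 / (4×255) = 0.0106338 mm³ per gray-sum
row 0: Σ corner-gray over 9 cells = 4557  → 48.4584
row 1: Σ corner-gray over 9 cells = 3880  → 41.2593
row 2: Σ corner-gray over 9 cells = 4427  → 47.0760
row 3: Σ corner-gray over 9 cells = 5091  → 54.1369
row 4: Σ corner-gray over 9 cells = 4625  → 49.1815
row 5: Σ corner-gray over 9 cells = 4495  → 47.7991
row 6: Σ corner-gray over 9 cells = 4008  → 42.6204
row 7: Σ corner-gray over 9 cells = 3327  → 35.3788
row 8: Σ corner-gray over 9 cells = 4002  → 42.5566
Σ rows: total corner-gray = 38412  → 408.4671 mm³
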